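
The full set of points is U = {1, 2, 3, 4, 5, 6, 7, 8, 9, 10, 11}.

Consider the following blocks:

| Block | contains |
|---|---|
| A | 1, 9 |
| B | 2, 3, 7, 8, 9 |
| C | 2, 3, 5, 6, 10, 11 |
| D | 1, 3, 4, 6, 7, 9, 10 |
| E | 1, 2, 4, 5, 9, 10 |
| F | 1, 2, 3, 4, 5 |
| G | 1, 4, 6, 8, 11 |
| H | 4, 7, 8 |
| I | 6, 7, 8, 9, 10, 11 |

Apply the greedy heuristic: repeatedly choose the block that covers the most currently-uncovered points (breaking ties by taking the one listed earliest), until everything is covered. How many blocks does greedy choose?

3

Greedy: pick D (covers 7 new) → pick C (covers 3 new) → pick B (covers 1 new). Total picks: 3.
(The true minimum cover uses only 2 blocks, so greedy is not optimal here.)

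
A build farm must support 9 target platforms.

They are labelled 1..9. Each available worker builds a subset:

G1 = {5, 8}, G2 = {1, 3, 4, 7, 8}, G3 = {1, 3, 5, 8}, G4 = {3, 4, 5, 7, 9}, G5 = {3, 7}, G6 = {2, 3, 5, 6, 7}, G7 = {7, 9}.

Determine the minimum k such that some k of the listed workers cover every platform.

3

Take {G2, G6, G7}. Their union is {1, 2, 3, 4, 5, 6, 7, 8, 9}, which is all 9 platforms.
Only G6 contains 2, so G6 is forced; the remaining 4 platforms need at least 2 more workers (each remaining worker adds at most 3) — so at least 3 workers are needed, and 3 is optimal.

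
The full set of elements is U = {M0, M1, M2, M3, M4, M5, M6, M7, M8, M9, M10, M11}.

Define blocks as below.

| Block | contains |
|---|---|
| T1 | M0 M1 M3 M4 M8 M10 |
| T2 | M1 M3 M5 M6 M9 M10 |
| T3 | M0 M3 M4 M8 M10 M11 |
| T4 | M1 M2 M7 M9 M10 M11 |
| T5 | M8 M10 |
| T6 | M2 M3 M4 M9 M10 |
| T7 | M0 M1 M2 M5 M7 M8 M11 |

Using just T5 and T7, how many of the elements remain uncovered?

Union of T5, T7 = {M0, M1, M2, M5, M7, M8, M10, M11}.
Not covered: M3, M4, M6, M9 — 4 elements.

4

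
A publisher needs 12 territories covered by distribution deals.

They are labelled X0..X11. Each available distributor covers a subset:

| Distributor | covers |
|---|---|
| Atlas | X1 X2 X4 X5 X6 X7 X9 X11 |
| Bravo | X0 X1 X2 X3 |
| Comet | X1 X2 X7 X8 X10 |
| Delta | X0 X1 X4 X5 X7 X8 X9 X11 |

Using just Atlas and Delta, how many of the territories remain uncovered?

Union of Atlas, Delta = {X0, X1, X2, X4, X5, X6, X7, X8, X9, X11}.
Not covered: X3, X10 — 2 territories.

2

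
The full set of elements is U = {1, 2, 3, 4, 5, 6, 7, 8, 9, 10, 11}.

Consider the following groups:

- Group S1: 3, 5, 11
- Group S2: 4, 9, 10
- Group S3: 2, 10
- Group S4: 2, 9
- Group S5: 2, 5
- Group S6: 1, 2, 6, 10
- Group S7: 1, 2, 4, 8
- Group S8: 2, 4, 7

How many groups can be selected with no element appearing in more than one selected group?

S1, S8 are pairwise disjoint (S1={3,5,11}; S8={2,4,7}).
Every remaining group overlaps one of these, and no 3 of the listed groups are pairwise disjoint, so 2 is the maximum.

2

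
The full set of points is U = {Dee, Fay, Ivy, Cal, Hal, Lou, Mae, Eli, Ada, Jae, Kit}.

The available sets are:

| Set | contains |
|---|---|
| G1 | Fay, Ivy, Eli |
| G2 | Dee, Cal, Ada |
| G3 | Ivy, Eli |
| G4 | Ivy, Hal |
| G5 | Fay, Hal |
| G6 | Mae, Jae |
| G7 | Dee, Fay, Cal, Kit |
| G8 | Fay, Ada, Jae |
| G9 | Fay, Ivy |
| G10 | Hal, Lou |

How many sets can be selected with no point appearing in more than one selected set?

G2, G6, G9, G10 are pairwise disjoint (G2={Dee,Cal,Ada}; G6={Mae,Jae}; G9={Fay,Ivy}; G10={Hal,Lou}).
Every remaining set overlaps one of these, and no 5 of the listed sets are pairwise disjoint, so 4 is the maximum.

4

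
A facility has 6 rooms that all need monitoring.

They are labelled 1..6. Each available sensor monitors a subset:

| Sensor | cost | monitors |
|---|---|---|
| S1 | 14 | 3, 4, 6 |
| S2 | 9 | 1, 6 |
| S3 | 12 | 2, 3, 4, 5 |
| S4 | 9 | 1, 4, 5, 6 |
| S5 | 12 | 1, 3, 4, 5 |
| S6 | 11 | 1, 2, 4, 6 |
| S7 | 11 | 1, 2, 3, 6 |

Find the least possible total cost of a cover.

20

S4, S7 together cover every room (S4 ∪ S7 = {1, 2, 3, 4, 5, 6}); total cost 9 + 11 = 20.
No covering selection has total cost below 20.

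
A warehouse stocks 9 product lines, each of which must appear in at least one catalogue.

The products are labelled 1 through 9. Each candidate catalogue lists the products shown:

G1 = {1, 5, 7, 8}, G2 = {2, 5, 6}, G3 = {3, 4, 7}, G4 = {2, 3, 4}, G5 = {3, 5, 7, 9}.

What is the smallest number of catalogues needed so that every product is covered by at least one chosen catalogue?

G1 and G2 and G4 and G5 together: G1 ∪ G2 ∪ G4 ∪ G5 = {1, 2, 3, 4, 5, 6, 7, 8, 9} — every product is covered.
Only G5 contains 9, so G5 is forced; the remaining 5 products need at least 3 more catalogues (each remaining catalogue adds at most 2) — so at least 4 catalogues are needed, and 4 is optimal.

4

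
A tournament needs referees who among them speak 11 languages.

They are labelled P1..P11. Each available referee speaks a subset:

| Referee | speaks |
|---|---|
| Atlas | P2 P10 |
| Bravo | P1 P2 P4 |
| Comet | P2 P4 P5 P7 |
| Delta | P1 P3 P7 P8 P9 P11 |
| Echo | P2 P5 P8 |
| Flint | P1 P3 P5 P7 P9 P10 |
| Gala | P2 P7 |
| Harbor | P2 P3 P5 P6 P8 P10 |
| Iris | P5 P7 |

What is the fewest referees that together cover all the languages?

3

Take {Bravo, Delta, Harbor}. Their union is {P1, P2, P3, P4, P5, P6, P7, P8, P9, P10, P11}, which is all 11 languages.
Only Harbor contains P6, so Harbor is forced; the remaining 5 languages need at least 2 more referees (each remaining referee adds at most 4) — so at least 3 referees are needed, and 3 is optimal.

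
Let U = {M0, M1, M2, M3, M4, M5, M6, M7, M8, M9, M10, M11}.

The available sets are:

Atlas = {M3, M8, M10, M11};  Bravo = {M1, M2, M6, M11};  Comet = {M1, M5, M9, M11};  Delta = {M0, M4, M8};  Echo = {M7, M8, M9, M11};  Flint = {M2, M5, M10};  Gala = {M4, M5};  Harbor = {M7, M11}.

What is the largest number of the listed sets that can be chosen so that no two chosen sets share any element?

Delta, Flint, Harbor are pairwise disjoint (Delta={M0,M4,M8}; Flint={M2,M5,M10}; Harbor={M7,M11}).
Every remaining set overlaps one of these, and no 4 of the listed sets are pairwise disjoint, so 3 is the maximum.

3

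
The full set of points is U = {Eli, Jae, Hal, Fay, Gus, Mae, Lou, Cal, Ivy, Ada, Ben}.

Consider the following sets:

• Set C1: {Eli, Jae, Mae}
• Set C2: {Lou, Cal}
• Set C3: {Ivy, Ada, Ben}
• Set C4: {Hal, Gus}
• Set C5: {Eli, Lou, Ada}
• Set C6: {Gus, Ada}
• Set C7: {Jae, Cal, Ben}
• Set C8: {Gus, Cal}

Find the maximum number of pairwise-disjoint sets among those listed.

4

C1, C2, C3, C4 are pairwise disjoint (C1={Eli,Jae,Mae}; C2={Lou,Cal}; C3={Ivy,Ada,Ben}; C4={Hal,Gus}).
Every remaining set overlaps one of these, and no 5 of the listed sets are pairwise disjoint, so 4 is the maximum.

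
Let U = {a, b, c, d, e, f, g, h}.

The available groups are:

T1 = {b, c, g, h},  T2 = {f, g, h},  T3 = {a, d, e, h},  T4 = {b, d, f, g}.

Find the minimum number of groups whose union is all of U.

3

Take {T1, T2, T3}. Their union is {a, b, c, d, e, f, g, h}, which is all 8 items.
Only T3 contains a, so T3 is forced; the remaining 4 items need at least 2 more groups (each remaining group adds at most 3) — so at least 3 groups are needed, and 3 is optimal.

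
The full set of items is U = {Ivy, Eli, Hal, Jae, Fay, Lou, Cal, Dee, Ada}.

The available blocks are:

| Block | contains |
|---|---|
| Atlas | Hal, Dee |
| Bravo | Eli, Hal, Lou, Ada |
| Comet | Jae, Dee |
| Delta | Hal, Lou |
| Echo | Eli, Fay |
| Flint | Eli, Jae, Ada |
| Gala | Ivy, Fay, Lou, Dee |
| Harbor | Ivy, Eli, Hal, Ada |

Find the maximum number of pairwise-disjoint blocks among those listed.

Comet, Delta, Echo are pairwise disjoint (Comet={Jae,Dee}; Delta={Hal,Lou}; Echo={Eli,Fay}).
Every remaining block overlaps one of these, and no 4 of the listed blocks are pairwise disjoint, so 3 is the maximum.

3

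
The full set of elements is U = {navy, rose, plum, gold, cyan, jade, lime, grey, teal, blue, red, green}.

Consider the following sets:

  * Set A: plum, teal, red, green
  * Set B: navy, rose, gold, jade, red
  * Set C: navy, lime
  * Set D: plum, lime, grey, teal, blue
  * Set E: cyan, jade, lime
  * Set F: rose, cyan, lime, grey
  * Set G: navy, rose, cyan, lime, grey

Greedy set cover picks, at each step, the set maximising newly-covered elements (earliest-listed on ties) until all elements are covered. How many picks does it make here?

Greedy: pick B (covers 5 new) → pick D (covers 5 new) → pick A (covers 1 new) → pick E (covers 1 new). Total picks: 4.

4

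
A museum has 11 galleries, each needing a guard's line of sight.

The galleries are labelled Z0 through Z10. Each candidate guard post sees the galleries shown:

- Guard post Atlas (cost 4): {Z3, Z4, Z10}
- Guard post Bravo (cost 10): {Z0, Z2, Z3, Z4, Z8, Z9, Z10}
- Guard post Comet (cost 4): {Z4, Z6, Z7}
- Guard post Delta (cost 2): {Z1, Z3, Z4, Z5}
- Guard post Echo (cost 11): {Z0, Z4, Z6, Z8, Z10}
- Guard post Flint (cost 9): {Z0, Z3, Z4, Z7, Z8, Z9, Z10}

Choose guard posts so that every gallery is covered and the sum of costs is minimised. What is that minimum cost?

Bravo, Comet, Delta together cover every gallery (Bravo ∪ Comet ∪ Delta = {Z0, Z1, Z2, Z3, Z4, Z5, Z6, Z7, Z8, Z9, Z10}); total cost 10 + 4 + 2 = 16.
The greedy pick Delta, Flint, Comet, Bravo costs 25; no covering selection beats 16.

16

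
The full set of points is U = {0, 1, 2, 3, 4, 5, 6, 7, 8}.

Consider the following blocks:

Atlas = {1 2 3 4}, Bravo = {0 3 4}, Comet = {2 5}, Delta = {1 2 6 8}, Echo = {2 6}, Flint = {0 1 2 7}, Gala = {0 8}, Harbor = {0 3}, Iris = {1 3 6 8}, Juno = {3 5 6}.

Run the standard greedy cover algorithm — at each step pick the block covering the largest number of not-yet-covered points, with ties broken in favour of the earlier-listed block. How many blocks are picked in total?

Greedy: pick Atlas (covers 4 new) → pick Delta (covers 2 new) → pick Flint (covers 2 new) → pick Comet (covers 1 new). Total picks: 4.

4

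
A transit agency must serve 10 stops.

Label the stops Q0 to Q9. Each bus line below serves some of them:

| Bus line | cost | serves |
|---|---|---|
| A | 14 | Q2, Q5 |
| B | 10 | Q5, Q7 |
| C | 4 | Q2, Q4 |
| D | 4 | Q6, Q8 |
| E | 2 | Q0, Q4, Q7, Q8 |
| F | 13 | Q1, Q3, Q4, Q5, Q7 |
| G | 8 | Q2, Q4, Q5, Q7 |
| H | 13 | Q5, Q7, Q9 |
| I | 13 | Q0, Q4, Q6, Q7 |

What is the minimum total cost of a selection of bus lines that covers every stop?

36

C, D, E, F, H together cover every stop (C ∪ D ∪ E ∪ F ∪ H = {Q0, Q1, Q2, Q3, Q4, Q5, Q6, Q7, Q8, Q9}); total cost 4 + 4 + 2 + 13 + 13 = 36.
No covering selection has total cost below 36.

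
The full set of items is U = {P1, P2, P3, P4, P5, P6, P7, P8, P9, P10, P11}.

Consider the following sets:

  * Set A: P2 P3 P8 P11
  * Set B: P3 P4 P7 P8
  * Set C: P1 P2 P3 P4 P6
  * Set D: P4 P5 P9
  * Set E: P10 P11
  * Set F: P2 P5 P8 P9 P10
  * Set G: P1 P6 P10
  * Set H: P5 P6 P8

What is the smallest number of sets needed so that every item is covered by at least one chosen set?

B and E and F and G together: B ∪ E ∪ F ∪ G = {P1, P2, P3, P4, P5, P6, P7, P8, P9, P10, P11} — every item is covered.
No 3 of the 8 sets cover everything (all 56 combinations miss at least one item), so 4 is optimal.

4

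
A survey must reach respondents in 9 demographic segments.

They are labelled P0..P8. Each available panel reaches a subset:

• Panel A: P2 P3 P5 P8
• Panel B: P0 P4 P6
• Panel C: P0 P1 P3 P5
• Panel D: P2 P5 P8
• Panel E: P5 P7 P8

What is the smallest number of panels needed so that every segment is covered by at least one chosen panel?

4

Take {B, C, D, E}. Their union is {P0, P1, P2, P3, P4, P5, P6, P7, P8}, which is all 9 segments.
Only C contains P1, so C is forced; the remaining 5 segments need at least 3 more panels (each remaining panel adds at most 2) — so at least 4 panels are needed, and 4 is optimal.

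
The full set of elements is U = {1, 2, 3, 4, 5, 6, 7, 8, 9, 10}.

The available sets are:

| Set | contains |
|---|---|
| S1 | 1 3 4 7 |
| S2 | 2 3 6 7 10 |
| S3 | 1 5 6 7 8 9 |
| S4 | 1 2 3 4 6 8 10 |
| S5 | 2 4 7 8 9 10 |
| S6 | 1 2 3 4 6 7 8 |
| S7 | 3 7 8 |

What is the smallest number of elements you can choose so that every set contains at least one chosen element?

The 2 elements {3, 7} hit every set.
No single element lies in every set, so at least 2 are needed and 2 is optimal.

2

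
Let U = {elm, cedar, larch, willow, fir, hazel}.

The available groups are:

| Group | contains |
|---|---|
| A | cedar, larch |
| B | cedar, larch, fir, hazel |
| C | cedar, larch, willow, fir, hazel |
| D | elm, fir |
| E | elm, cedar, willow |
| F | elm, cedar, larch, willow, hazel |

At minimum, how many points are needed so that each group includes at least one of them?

H = {elm, cedar} meets every group (each contains at least one member of H), and |H| = 2.
The groups A, D are pairwise disjoint, so any hitting set needs a separate point for each — at least 2. Hence 2 is optimal.

2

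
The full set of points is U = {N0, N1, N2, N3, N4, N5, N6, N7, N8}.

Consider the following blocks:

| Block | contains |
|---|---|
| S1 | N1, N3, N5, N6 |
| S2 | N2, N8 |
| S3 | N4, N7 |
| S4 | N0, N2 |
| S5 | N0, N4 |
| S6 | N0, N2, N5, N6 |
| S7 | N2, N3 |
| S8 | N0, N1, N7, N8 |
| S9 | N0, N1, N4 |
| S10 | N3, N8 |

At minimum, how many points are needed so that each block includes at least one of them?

4

H = {N0, N3, N4, N8} meets every block (each contains at least one member of H), and |H| = 4.
No choice of 3 points meets every block, so 4 is the minimum.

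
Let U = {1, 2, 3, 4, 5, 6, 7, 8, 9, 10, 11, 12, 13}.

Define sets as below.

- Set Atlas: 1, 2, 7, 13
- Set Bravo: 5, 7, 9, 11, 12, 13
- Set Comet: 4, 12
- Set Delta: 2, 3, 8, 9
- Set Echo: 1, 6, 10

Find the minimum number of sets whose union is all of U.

4

Bravo and Comet and Delta and Echo together: Bravo ∪ Comet ∪ Delta ∪ Echo = {1, 2, 3, 4, 5, 6, 7, 8, 9, 10, 11, 12, 13} — every point is covered.
Only Comet contains 4, so Comet is forced; the remaining 11 points need at least 3 more sets (each remaining set adds at most 5) — so at least 4 sets are needed, and 4 is optimal.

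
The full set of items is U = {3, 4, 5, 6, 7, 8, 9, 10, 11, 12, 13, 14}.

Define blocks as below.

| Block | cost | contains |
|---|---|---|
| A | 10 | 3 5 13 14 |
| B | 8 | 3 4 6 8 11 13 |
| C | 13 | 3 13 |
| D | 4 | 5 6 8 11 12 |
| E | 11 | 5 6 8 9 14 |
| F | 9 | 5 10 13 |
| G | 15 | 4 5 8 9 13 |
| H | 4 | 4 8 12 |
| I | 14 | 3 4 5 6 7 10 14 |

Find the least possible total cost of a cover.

D, G, I together cover every item (D ∪ G ∪ I = {3, 4, 5, 6, 7, 8, 9, 10, 11, 12, 13, 14}); total cost 4 + 15 + 14 = 33.
The greedy pick D, B, I, E costs 37; no covering selection beats 33.

33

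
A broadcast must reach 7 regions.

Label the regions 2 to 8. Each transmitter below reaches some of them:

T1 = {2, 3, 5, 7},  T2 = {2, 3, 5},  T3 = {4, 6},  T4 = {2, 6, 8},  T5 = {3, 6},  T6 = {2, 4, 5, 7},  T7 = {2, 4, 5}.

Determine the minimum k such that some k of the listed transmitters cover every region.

Take {T2, T4, T6}. Their union is {2, 3, 4, 5, 6, 7, 8}, which is all 7 regions.
Only T4 contains 8, so T4 is forced; the remaining 4 regions need at least 2 more transmitters (each remaining transmitter adds at most 3) — so at least 3 transmitters are needed, and 3 is optimal.

3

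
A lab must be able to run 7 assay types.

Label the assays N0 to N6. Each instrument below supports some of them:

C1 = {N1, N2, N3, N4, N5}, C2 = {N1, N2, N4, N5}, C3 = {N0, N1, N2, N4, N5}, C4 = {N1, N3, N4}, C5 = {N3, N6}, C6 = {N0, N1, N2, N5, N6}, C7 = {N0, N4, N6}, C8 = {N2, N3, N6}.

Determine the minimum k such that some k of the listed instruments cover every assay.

2

Take {C3, C8}. Their union is {N0, N1, N2, N3, N4, N5, N6}, which is all 7 assays.
No single instrument has all 7 assays (the largest, C1, has 5), so 2 is optimal.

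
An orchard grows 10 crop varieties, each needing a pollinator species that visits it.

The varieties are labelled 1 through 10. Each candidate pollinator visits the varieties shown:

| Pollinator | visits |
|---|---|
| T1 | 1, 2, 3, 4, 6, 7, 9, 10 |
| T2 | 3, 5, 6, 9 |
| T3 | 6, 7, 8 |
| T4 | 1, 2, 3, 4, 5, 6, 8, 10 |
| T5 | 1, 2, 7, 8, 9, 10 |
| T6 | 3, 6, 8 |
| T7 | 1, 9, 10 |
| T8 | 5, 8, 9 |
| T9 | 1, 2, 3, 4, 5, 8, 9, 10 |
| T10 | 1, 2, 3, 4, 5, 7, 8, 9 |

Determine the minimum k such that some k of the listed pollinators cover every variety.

2

Take {T4, T10}. Their union is {1, 2, 3, 4, 5, 6, 7, 8, 9, 10}, which is all 10 varieties.
No single pollinator has all 10 varieties (the largest, T1, has 8), so 2 is optimal.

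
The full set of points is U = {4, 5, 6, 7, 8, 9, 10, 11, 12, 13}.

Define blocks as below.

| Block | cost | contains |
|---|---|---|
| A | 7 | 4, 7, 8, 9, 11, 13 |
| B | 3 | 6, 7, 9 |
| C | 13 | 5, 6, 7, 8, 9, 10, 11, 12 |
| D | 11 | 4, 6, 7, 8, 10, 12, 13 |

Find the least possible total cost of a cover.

A, C together cover every point (A ∪ C = {4, 5, 6, 7, 8, 9, 10, 11, 12, 13}); total cost 7 + 13 = 20.
The greedy pick B, A, C costs 23; no covering selection beats 20.

20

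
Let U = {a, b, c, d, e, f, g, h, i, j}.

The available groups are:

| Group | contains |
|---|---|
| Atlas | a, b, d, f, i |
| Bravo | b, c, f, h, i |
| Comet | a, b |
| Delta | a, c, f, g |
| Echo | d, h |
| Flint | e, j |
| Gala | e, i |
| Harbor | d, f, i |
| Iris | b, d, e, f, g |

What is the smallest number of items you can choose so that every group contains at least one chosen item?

Take T = {a, c, d, e}. Each listed group contains at least one of these, so T is a hitting set of size 4.
No choice of 3 items meets every group, so 4 is the minimum.

4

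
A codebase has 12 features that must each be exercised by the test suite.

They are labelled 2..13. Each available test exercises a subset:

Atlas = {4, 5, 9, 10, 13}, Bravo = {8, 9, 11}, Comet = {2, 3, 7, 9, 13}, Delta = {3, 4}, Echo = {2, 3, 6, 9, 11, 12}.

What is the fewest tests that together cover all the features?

Atlas and Bravo and Comet and Echo together: Atlas ∪ Bravo ∪ Comet ∪ Echo = {2, 3, 4, 5, 6, 7, 8, 9, 10, 11, 12, 13} — every feature is covered.
Only Comet contains 7, so Comet is forced; the remaining 7 features need at least 3 more tests (each remaining test adds at most 3) — so at least 4 tests are needed, and 4 is optimal.

4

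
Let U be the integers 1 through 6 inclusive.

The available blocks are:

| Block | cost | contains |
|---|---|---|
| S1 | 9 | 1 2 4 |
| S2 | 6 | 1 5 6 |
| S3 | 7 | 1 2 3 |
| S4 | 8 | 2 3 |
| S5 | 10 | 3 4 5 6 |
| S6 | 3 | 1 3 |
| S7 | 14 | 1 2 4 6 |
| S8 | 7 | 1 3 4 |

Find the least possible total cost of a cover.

S3, S5 together cover every element (S3 ∪ S5 = {1, 2, 3, 4, 5, 6}); total cost 7 + 10 = 17.
The greedy pick S6, S2, S1 costs 18; no covering selection beats 17.

17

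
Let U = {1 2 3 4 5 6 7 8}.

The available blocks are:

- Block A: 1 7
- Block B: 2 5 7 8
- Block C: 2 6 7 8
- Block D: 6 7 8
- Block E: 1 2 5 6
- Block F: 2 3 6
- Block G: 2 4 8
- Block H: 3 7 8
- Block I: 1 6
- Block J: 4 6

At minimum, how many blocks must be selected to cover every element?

Take {E, G, H}. Their union is {1, 2, 3, 4, 5, 6, 7, 8}, which is all 8 elements.
No 2 of the 10 blocks cover everything (all 45 combinations miss at least one element), so 3 is optimal.

3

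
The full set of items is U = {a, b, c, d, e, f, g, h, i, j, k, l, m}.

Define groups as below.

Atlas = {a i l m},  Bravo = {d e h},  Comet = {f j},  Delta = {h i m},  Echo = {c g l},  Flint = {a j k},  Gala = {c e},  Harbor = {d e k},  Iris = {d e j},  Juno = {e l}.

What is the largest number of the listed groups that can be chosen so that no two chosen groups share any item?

4

Comet, Delta, Echo, Harbor are pairwise disjoint (Comet={f,j}; Delta={h,i,m}; Echo={c,g,l}; Harbor={d,e,k}).
Every remaining group overlaps one of these, and no 5 of the listed groups are pairwise disjoint, so 4 is the maximum.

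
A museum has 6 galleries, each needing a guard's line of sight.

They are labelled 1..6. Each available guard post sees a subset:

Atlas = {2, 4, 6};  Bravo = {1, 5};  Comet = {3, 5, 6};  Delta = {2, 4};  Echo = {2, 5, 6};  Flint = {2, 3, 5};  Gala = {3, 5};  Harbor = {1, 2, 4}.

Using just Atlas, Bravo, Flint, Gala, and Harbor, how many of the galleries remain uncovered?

0

Union of Atlas, Bravo, Flint, Gala, Harbor = {1, 2, 3, 4, 5, 6} — that's every gallery, so 0 are uncovered.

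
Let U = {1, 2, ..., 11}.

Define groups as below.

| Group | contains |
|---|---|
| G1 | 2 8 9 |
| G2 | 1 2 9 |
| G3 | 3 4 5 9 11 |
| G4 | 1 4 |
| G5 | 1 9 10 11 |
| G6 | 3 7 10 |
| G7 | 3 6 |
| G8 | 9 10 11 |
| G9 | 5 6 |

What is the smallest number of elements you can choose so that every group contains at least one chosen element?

4

Take H = {2, 4, 6, 10}. Each listed group contains at least one of these, so H is a hitting set of size 4.
The groups G1, G4, G6, G9 are pairwise disjoint, so any hitting set needs a separate element for each — at least 4. Hence 4 is optimal.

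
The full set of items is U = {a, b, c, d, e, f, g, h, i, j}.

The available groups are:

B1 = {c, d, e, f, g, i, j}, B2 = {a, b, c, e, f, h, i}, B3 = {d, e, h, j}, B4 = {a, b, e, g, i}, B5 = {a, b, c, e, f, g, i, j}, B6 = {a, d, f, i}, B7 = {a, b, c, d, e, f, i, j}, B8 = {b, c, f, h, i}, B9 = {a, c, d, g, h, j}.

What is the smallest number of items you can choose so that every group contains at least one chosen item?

The 2 items {b, d} hit every group.
No single item lies in every group, so at least 2 are needed and 2 is optimal.

2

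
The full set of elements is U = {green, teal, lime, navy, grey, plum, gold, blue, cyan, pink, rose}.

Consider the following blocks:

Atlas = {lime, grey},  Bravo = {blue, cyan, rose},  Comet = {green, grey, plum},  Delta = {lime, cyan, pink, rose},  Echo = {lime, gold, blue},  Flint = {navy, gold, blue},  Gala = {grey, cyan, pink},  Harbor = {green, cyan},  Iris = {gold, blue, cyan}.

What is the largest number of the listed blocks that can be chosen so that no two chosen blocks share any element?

Comet, Delta, Flint are pairwise disjoint (Comet={green,grey,plum}; Delta={lime,cyan,pink,rose}; Flint={navy,gold,blue}).
Every remaining block overlaps one of these, and no 4 of the listed blocks are pairwise disjoint, so 3 is the maximum.

3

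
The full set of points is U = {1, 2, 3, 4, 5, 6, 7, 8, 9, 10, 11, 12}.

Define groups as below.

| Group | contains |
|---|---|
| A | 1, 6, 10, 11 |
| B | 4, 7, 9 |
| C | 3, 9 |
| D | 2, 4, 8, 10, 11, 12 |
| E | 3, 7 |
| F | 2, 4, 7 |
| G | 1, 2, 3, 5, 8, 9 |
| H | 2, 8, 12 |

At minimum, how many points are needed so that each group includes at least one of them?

Take T = {3, 4, 6, 12}. Each listed group contains at least one of these, so T is a hitting set of size 4.
No choice of 3 points meets every group, so 4 is the minimum.

4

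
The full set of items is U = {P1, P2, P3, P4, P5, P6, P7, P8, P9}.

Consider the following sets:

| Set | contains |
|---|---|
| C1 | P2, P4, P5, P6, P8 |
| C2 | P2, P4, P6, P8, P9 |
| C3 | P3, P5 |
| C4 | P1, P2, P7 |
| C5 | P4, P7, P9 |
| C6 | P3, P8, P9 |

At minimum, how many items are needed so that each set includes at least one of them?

H = {P3, P4, P7} meets every set (each contains at least one member of H), and |H| = 3.
No choice of 2 items meets every set, so 3 is the minimum.

3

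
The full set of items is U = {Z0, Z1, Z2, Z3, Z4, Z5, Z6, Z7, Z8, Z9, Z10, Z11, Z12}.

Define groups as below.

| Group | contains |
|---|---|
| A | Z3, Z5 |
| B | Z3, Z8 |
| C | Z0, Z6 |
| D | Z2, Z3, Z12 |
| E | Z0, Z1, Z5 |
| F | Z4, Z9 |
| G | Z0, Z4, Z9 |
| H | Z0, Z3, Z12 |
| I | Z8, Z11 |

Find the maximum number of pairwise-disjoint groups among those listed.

C, D, F, I are pairwise disjoint (C={Z0,Z6}; D={Z2,Z3,Z12}; F={Z4,Z9}; I={Z8,Z11}).
Every remaining group overlaps one of these, and no 5 of the listed groups are pairwise disjoint, so 4 is the maximum.

4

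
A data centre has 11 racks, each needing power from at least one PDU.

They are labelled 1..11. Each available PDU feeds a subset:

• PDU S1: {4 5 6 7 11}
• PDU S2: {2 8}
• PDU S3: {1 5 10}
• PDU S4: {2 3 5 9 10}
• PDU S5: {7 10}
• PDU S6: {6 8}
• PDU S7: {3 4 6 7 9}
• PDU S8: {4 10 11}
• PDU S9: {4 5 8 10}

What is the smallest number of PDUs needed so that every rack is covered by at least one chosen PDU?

4

S2 and S3 and S7 and S8 together: S2 ∪ S3 ∪ S7 ∪ S8 = {1, 2, 3, 4, 5, 6, 7, 8, 9, 10, 11} — every rack is covered.
No 3 of the 9 PDUs cover everything (all 84 combinations miss at least one rack), so 4 is optimal.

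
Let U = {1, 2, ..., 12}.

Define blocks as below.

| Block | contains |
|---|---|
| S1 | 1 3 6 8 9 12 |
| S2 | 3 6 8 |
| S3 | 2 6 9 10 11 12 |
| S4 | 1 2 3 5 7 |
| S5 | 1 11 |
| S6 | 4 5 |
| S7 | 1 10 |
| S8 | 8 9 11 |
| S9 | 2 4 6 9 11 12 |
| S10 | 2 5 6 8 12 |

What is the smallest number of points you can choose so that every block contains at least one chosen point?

4

The 4 points {1, 5, 8, 9} hit every block.
No choice of 3 points meets every block, so 4 is the minimum.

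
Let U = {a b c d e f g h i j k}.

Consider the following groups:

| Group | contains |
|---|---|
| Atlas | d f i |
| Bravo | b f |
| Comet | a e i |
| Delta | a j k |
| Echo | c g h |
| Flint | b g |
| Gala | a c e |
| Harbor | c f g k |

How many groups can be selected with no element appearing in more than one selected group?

Atlas, Delta, Flint are pairwise disjoint (Atlas={d,f,i}; Delta={a,j,k}; Flint={b,g}).
Every remaining group overlaps one of these, and no 4 of the listed groups are pairwise disjoint, so 3 is the maximum.

3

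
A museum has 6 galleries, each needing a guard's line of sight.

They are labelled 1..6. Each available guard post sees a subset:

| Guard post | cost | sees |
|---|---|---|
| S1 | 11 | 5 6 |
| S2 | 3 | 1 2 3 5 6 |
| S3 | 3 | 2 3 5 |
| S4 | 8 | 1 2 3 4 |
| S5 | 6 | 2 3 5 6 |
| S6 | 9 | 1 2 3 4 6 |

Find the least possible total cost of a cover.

S2, S4 together cover every gallery (S2 ∪ S4 = {1, 2, 3, 4, 5, 6}); total cost 3 + 8 = 11.
No covering selection has total cost below 11.

11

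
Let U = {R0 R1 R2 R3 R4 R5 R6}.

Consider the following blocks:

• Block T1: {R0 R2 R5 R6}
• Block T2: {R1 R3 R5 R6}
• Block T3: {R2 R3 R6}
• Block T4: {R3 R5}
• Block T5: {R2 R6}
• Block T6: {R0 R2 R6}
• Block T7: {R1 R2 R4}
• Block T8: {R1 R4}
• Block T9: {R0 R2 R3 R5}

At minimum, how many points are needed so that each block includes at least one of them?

3

The 3 points {R2, R4, R5} hit every block.
The blocks T4, T5, T8 are pairwise disjoint, so any hitting set needs a separate point for each — at least 3. Hence 3 is optimal.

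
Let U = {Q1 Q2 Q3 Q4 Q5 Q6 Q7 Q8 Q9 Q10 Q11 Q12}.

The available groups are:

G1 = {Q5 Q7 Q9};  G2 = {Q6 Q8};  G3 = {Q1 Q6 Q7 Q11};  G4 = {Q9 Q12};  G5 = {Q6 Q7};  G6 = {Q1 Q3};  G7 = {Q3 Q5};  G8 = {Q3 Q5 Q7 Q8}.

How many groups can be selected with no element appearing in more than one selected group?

G1, G2, G6 are pairwise disjoint (G1={Q5,Q7,Q9}; G2={Q6,Q8}; G6={Q1,Q3}).
Every remaining group overlaps one of these, and no 4 of the listed groups are pairwise disjoint, so 3 is the maximum.

3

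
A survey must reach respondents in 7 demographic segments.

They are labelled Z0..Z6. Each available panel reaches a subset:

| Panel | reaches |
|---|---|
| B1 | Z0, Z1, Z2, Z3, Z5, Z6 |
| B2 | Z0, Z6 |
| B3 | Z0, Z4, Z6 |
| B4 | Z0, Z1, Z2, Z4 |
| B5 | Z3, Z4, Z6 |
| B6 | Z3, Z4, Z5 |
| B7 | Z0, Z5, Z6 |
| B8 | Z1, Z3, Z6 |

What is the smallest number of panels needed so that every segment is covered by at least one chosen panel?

2

Take {B1, B6}. Their union is {Z0, Z1, Z2, Z3, Z4, Z5, Z6}, which is all 7 segments.
No single panel has all 7 segments (the largest, B1, has 6), so 2 is optimal.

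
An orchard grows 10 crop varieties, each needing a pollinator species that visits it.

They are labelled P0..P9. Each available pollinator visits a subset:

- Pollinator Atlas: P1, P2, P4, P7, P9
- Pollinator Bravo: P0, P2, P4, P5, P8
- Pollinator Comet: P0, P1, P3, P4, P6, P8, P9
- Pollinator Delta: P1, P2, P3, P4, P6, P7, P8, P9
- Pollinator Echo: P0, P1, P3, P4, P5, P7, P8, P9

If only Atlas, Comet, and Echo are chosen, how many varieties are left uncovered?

Union of Atlas, Comet, Echo = {P0, P1, P2, P3, P4, P5, P6, P7, P8, P9} — that's every variety, so 0 are uncovered.

0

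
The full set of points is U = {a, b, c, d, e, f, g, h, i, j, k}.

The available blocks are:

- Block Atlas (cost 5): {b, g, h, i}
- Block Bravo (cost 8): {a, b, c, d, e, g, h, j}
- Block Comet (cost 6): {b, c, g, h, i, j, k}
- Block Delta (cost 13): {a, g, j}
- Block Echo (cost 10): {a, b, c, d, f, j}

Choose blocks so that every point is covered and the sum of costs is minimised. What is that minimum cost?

24

Bravo, Comet, Echo together cover every point (Bravo ∪ Comet ∪ Echo = {a, b, c, d, e, f, g, h, i, j, k}); total cost 8 + 6 + 10 = 24.
No covering selection has total cost below 24.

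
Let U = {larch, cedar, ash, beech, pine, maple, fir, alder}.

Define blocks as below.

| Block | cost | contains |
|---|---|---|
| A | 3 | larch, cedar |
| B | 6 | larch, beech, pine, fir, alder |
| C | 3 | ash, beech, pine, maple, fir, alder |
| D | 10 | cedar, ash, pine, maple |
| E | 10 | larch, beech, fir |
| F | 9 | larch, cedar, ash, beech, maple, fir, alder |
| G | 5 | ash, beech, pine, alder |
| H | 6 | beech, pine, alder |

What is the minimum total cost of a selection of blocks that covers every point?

6

A, C together cover every point (A ∪ C = {larch, cedar, ash, beech, pine, maple, fir, alder}); total cost 3 + 3 = 6.
No covering selection has total cost below 6.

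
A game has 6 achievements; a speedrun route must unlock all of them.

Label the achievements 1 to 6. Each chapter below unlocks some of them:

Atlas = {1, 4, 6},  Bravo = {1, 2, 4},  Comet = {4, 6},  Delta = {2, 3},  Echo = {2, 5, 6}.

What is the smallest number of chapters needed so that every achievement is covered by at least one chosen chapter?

Take {Bravo, Delta, Echo}. Their union is {1, 2, 3, 4, 5, 6}, which is all 6 achievements.
Only Delta contains 3, so Delta is forced; the remaining 4 achievements need at least 2 more chapters (each remaining chapter adds at most 3) — so at least 3 chapters are needed, and 3 is optimal.

3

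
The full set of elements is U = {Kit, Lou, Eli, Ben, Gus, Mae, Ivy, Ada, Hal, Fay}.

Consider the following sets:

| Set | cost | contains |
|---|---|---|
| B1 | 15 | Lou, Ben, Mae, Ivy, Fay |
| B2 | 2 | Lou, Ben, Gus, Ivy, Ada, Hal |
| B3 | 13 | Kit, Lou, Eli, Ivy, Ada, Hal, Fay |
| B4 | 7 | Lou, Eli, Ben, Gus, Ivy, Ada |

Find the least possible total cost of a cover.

B1, B2, B3 together cover every element (B1 ∪ B2 ∪ B3 = {Kit, Lou, Eli, Ben, Gus, Mae, Ivy, Ada, Hal, Fay}); total cost 15 + 2 + 13 = 30.
No covering selection has total cost below 30.

30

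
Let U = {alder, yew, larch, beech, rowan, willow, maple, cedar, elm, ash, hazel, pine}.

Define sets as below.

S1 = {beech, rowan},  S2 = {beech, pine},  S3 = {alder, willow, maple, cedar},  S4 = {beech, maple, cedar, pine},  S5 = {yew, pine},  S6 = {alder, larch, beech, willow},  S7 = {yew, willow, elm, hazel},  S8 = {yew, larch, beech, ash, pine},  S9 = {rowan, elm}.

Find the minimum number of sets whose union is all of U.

4

S1 and S3 and S7 and S8 together: S1 ∪ S3 ∪ S7 ∪ S8 = {alder, yew, larch, beech, rowan, willow, maple, cedar, elm, ash, hazel, pine} — every element is covered.
No 3 of the 9 sets cover everything (all 84 combinations miss at least one element), so 4 is optimal.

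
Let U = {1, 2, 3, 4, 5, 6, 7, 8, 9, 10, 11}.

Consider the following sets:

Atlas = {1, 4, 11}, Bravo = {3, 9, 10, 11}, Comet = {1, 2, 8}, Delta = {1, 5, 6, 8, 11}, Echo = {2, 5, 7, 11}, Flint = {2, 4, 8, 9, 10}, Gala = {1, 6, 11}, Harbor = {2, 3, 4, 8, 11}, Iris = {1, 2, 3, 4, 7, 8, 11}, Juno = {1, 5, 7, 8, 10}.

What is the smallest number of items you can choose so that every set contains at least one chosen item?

2

Take H = {8, 11}. Each listed set contains at least one of these, so H is a hitting set of size 2.
The sets Bravo, Comet are pairwise disjoint, so any hitting set needs a separate item for each — at least 2. Hence 2 is optimal.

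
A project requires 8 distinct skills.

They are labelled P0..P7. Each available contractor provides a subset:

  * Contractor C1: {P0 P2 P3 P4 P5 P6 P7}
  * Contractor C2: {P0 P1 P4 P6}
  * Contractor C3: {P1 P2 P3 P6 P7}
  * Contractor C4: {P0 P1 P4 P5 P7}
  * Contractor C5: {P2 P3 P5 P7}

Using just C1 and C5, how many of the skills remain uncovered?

Union of C1, C5 = {P0, P2, P3, P4, P5, P6, P7}.
Not covered: P1 — 1 skill.

1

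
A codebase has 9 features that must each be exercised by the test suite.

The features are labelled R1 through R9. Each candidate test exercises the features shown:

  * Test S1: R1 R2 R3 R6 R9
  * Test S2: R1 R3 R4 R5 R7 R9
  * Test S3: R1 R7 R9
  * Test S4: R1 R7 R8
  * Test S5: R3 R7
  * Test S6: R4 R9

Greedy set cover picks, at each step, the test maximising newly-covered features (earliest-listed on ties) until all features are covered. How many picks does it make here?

Greedy: pick S2 (covers 6 new) → pick S1 (covers 2 new) → pick S4 (covers 1 new). Total picks: 3.

3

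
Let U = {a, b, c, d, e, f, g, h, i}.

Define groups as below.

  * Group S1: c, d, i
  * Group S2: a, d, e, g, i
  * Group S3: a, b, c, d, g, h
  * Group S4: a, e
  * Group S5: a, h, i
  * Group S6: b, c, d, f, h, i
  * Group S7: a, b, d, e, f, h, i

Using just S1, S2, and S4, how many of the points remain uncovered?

3

Union of S1, S2, S4 = {a, c, d, e, g, i}.
Not covered: b, f, h — 3 points.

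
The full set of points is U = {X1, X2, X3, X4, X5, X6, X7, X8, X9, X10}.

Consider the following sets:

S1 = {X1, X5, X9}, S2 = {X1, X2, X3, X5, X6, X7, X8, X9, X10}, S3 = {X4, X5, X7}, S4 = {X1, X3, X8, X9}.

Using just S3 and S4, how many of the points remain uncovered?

Union of S3, S4 = {X1, X3, X4, X5, X7, X8, X9}.
Not covered: X2, X6, X10 — 3 points.

3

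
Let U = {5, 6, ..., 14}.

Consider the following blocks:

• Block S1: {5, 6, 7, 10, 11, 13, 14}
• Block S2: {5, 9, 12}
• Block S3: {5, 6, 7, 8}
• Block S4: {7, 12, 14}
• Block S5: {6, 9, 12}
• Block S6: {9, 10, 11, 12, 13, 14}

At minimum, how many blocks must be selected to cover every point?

2

Take {S3, S6}. Their union is {5, 6, 7, 8, 9, 10, 11, 12, 13, 14}, which is all 10 points.
No single block has all 10 points (the largest, S1, has 7), so 2 is optimal.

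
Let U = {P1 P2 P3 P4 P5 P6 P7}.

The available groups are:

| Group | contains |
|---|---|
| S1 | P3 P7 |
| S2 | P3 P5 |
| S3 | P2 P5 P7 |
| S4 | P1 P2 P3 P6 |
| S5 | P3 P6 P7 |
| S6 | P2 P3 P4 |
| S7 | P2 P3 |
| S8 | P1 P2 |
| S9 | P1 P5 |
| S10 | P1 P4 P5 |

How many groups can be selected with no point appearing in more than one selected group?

S6, S9 are pairwise disjoint (S6={P2,P3,P4}; S9={P1,P5}).
Every remaining group overlaps one of these, and no 3 of the listed groups are pairwise disjoint, so 2 is the maximum.

2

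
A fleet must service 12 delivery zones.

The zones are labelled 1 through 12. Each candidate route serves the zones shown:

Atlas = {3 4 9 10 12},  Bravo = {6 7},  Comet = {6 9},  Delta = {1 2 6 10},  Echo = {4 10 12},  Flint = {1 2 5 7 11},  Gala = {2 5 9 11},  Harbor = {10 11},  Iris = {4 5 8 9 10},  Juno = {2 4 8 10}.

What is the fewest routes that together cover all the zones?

4

Take {Atlas, Delta, Flint, Juno}. Their union is {1, 2, 3, 4, 5, 6, 7, 8, 9, 10, 11, 12}, which is all 12 zones.
No 3 of the 10 routes cover everything (all 120 combinations miss at least one zone), so 4 is optimal.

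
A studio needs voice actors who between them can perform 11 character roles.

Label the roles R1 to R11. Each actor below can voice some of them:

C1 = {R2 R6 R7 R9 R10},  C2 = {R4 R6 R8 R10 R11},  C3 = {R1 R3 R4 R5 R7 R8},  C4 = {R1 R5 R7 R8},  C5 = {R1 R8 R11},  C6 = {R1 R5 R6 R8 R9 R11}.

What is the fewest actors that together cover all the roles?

3

C1 and C3 and C5 together: C1 ∪ C3 ∪ C5 = {R1, R2, R3, R4, R5, R6, R7, R8, R9, R10, R11} — every role is covered.
Only C1 contains R2, so C1 is forced; the remaining 6 roles need at least 2 more actors (each remaining actor adds at most 5) — so at least 3 actors are needed, and 3 is optimal.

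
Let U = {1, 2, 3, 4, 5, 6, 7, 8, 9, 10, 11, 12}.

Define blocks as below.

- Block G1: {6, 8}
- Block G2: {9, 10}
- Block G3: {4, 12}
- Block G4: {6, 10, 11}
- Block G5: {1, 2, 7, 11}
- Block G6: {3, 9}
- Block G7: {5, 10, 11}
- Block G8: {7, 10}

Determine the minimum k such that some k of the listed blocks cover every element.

5

G1 and G3 and G5 and G6 and G7 together: G1 ∪ G3 ∪ G5 ∪ G6 ∪ G7 = {1, 2, 3, 4, 5, 6, 7, 8, 9, 10, 11, 12} — every element is covered.
Only G5 contains 1, so G5 is forced; the remaining 8 elements need at least 4 more blocks (each remaining block adds at most 2) — so at least 5 blocks are needed, and 5 is optimal.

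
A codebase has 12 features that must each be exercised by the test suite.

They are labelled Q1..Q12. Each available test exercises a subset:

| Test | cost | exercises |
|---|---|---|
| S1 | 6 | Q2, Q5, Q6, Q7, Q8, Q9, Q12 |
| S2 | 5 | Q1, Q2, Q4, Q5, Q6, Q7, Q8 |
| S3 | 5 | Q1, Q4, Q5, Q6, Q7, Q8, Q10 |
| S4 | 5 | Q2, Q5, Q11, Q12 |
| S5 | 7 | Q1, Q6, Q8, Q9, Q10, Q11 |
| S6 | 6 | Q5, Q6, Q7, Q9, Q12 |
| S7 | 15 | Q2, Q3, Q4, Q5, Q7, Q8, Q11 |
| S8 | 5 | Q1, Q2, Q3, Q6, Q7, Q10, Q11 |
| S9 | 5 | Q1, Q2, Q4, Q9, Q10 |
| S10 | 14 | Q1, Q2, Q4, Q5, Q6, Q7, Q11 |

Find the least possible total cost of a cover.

S3, S6, S8 together cover every feature (S3 ∪ S6 ∪ S8 = {Q1, Q2, Q3, Q4, Q5, Q6, Q7, Q8, Q9, Q10, Q11, Q12}); total cost 5 + 6 + 5 = 16.
No covering selection has total cost below 16.

16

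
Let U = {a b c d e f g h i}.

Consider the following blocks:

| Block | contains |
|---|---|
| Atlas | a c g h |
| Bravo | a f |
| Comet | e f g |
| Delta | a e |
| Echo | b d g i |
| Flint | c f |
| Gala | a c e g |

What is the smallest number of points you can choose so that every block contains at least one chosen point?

The 3 points {a, f, g} hit every block.
The blocks Delta, Echo, Flint are pairwise disjoint, so any hitting set needs a separate point for each — at least 3. Hence 3 is optimal.

3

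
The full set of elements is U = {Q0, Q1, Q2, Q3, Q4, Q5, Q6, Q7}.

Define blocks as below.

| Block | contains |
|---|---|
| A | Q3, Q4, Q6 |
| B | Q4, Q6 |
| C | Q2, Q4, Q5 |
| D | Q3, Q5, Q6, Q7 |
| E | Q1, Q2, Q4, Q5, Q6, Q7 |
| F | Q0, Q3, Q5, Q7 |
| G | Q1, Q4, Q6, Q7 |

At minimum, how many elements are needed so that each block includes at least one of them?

2

H = {Q3, Q4} meets every block (each contains at least one member of H), and |H| = 2.
The blocks B, F are pairwise disjoint, so any hitting set needs a separate element for each — at least 2. Hence 2 is optimal.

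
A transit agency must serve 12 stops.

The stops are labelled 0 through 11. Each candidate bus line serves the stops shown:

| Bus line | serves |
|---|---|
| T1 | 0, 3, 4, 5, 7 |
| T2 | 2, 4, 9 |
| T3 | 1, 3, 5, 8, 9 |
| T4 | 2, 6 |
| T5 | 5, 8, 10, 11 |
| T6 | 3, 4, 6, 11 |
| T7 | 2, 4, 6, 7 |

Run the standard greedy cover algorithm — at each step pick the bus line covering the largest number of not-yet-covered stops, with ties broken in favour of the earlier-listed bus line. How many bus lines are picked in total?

4

Greedy: pick T1 (covers 5 new) → pick T3 (covers 3 new) → pick T4 (covers 2 new) → pick T5 (covers 2 new). Total picks: 4.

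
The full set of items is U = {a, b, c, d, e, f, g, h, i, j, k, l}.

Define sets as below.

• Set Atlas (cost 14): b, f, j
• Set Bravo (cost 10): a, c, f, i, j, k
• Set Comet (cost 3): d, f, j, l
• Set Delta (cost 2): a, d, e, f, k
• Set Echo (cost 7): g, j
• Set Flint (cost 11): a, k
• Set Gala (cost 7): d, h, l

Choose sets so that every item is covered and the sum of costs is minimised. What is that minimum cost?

40

Atlas, Bravo, Delta, Echo, Gala together cover every item (Atlas ∪ Bravo ∪ Delta ∪ Echo ∪ Gala = {a, b, c, d, e, f, g, h, i, j, k, l}); total cost 14 + 10 + 2 + 7 + 7 = 40.
The greedy pick Delta, Comet, Bravo, Echo, Gala, Atlas costs 43; no covering selection beats 40.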